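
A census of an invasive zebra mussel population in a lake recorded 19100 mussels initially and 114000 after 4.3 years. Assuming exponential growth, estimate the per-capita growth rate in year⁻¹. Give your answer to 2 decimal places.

0.42 per year

From N(t) = N₀·e^(rt): e^(r·4.3) = 114000/19100 = 5.9686.
r·4.3 = ln(5.9686) = 1.7865, so r = 1.7865/4.3 = 0.41547.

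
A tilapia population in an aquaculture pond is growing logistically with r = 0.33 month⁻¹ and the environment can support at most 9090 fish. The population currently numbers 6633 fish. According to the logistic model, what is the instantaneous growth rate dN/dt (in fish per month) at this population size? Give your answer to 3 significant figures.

592 fish per month

dN/dt = rN(1 − N/K) = 0.33 × 6633 × (1 − 6633/9090).
1 − 6633/9090 = 0.2703; dN/dt = 0.33 × 6633 × 0.2703 = 591.65.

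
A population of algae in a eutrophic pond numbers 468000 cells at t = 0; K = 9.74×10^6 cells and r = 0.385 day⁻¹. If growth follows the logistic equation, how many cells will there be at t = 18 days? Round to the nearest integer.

A = (K − N₀)/N₀ = (9.74×10^6 − 468000)/468000 = 19.812.
N(t) = K/(1 + A·e^(−rt)) = 9.74×10^6/(1 + 19.812×e^(−0.385×18)).
e^(−6.93) = 0.000978; denominator = 1 + 19.812×0.000978 = 1.0194.
N = 9.74×10^6/1.0194 = 9.554864×10^6.

9554864 cells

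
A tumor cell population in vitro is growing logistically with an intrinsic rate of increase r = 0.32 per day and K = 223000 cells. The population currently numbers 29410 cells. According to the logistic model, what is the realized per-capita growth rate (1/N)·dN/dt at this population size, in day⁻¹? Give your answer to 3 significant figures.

(1/N)·dN/dt = r(1 − N/K) = 0.32 × (1 − 29410/223000).
= 0.32 × 0.86812 = 0.2778.

0.278 per day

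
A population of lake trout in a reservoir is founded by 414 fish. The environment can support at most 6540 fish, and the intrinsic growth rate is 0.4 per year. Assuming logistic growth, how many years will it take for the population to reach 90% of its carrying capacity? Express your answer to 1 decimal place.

12.2 years

A = (K − N₀)/N₀ = (6540 − 414)/414 = 14.797.
Solve 6540/(1 + 14.797·e^(−0.4t)) = 5886: 1 + 14.797·e^(−0.4t) = 1.1111, so e^(−0.4t) = 0.00750898.
−0.4·t = ln(0.00750898) = -4.8917, so t = 4.8917/0.4 = 12.229.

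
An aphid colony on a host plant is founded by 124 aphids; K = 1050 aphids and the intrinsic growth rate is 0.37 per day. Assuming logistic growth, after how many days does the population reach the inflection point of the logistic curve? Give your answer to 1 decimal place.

Logistic growth is fastest at N = K/2 = 525.
A = (K − N₀)/N₀ = 7.4677. Set K/(1 + A·e^(−rt)) = K/2 → A·e^(−rt) = 1.
e^(−0.37t) = 1/7.4677 = 0.133909, so t = ln(7.4677)/0.37 = 2.0106/0.37 = 5.434.

5.4 days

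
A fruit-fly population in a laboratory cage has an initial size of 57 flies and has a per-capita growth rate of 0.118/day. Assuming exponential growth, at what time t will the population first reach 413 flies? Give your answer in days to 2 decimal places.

Set N₀·e^(rt) = 413: e^(0.118·t) = 413/57 = 7.2456.
0.118·t = ln(7.2456) = 1.9804, so t = 1.9804/0.118 = 16.783.

16.78 days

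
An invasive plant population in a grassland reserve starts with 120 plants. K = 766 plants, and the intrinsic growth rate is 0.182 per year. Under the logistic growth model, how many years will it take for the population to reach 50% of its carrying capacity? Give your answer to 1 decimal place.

A = (K − N₀)/N₀ = (766 − 120)/120 = 5.3833.
Solve 766/(1 + 5.3833·e^(−0.182t)) = 383: 1 + 5.3833·e^(−0.182t) = 2, so e^(−0.182t) = 0.185759.
−0.182·t = ln(0.185759) = -1.6833, so t = 1.6833/0.182 = 9.2489.

9.2 years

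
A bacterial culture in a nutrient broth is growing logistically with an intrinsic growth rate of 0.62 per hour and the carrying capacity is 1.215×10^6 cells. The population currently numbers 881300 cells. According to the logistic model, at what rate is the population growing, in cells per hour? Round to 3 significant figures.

150000 cells per hour

dN/dt = rN(1 − N/K) = 0.62 × 881300 × (1 − 881300/1.215×10^6).
1 − 881300/1.215×10^6 = 0.27465; dN/dt = 0.62 × 881300 × 0.27465 = 1.50071×10^5.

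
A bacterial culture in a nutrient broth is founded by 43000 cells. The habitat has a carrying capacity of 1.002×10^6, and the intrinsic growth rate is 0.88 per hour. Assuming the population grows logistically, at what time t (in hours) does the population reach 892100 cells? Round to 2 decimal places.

A = (K − N₀)/N₀ = (1.002×10^6 − 43000)/43000 = 22.302.
Solve 1.002×10^6/(1 + 22.302·e^(−0.88t)) = 892100: 1 + 22.302·e^(−0.88t) = 1.1232, so e^(−0.88t) = 0.00552375.
−0.88·t = ln(0.00552375) = -5.1987, so t = 5.1987/0.88 = 5.9076.

5.91 hours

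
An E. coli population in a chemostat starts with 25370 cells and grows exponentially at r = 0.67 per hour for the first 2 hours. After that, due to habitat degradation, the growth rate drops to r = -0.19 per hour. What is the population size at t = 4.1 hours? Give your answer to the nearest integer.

65012 cells

Phase 1: N(2) = 25370·e^(0.67×2) = 25370·e^1.34 = 96889.1.
Phase 2 runs for 4.1 − 2 = 2.1 hours at r = -0.19.
N(4.1) = 96889.1·e^(-0.19×2.1) = 96889.1·e^-0.399 = 65011.7.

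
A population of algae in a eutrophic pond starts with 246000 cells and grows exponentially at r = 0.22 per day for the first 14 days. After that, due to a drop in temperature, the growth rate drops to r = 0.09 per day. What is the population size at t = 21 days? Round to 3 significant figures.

10100000 cells

Phase 1: N(14) = 246000·e^(0.22×14) = 246000·e^3.08 = 5.352567×10^6.
Phase 2 runs for 21 − 14 = 7 days at r = 0.09.
N(21) = 5.352567×10^6·e^(0.09×7) = 5.352567×10^6·e^0.63 = 1.005004×10^7.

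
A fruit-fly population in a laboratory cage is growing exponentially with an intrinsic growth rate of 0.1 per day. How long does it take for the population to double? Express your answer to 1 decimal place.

Doubling time t_d = ln(2)/r = 0.6931/0.1 = 6.9315.

6.9 days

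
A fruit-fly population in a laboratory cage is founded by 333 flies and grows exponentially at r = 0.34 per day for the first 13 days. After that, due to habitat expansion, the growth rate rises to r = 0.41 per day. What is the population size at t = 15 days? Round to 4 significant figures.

62830 flies

Phase 1: N(13) = 333·e^(0.34×13) = 333·e^4.42 = 27671.1.
Phase 2 runs for 15 − 13 = 2 days at r = 0.41.
N(15) = 27671.1·e^(0.41×2) = 27671.1·e^0.82 = 62827.1.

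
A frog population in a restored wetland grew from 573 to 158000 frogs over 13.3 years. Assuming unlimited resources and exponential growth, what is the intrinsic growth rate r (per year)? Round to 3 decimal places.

From N(t) = N₀·e^(rt): e^(r·13.3) = 158000/573 = 275.74.
r·13.3 = ln(275.74) = 5.6195, so r = 5.6195/13.3 = 0.42252.

0.423 per year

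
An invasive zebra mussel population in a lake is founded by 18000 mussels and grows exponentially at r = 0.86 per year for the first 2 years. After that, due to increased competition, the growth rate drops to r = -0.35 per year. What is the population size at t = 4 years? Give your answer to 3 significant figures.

Phase 1: N(2) = 18000·e^(0.86×2) = 18000·e^1.72 = 100522.
Phase 2 runs for 4 − 2 = 2 years at r = -0.35.
N(4) = 100522·e^(-0.35×2) = 100522·e^-0.7 = 49917.5.

49900 mussels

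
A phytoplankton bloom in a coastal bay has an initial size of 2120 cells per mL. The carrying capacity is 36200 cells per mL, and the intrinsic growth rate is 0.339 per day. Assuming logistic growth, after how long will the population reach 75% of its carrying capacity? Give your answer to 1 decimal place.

11.4 days

A = (K − N₀)/N₀ = (36200 − 2120)/2120 = 16.075.
Solve 36200/(1 + 16.075·e^(−0.339t)) = 27150: 1 + 16.075·e^(−0.339t) = 1.3333, so e^(−0.339t) = 0.0207355.
−0.339·t = ln(0.0207355) = -3.8759, so t = 3.8759/0.339 = 11.433.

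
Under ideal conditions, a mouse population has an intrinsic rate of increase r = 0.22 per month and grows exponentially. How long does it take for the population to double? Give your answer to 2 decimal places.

Doubling time t_d = ln(2)/r = 0.6931/0.22 = 3.1507.

3.15 months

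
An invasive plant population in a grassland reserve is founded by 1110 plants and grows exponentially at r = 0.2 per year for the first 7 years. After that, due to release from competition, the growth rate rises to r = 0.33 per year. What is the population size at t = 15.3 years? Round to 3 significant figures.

69600 plants

Phase 1: N(7) = 1110·e^(0.2×7) = 1110·e^1.4 = 4501.27.
Phase 2 runs for 15.3 − 7 = 8.3 years at r = 0.33.
N(15.3) = 4501.27·e^(0.33×8.3) = 4501.27·e^2.739 = 69641.5.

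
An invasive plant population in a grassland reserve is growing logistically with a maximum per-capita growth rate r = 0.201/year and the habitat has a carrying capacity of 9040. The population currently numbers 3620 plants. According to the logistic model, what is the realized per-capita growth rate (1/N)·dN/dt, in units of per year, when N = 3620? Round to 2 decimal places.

(1/N)·dN/dt = r(1 − N/K) = 0.201 × (1 − 3620/9040).
= 0.201 × 0.59956 = 0.12051.

0.12 per year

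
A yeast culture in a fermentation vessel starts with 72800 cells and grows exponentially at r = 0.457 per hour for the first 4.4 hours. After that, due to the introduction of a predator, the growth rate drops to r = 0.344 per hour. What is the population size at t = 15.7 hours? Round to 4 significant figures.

26520000 cells

Phase 1: N(4.4) = 72800·e^(0.457×4.4) = 72800·e^2.011 = 543764.
Phase 2 runs for 15.7 − 4.4 = 11.3 hours at r = 0.344.
N(15.7) = 543764·e^(0.344×11.3) = 543764·e^3.887 = 2.652163×10^7.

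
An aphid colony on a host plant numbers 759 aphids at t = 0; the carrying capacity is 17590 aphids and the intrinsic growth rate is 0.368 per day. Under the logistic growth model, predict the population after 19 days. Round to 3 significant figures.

A = (K − N₀)/N₀ = (17590 − 759)/759 = 22.175.
N(t) = K/(1 + A·e^(−rt)) = 17590/(1 + 22.175×e^(−0.368×19)).
e^(−6.992) = 0.00091921; denominator = 1 + 22.175×0.00091921 = 1.0204.
N = 17590/1.0204 = 17238.6.

17200 aphids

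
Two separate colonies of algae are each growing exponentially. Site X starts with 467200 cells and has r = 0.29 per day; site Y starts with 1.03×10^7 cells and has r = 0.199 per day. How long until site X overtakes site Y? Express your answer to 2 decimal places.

Set 467200·e^(0.29t) = 1.03×10^7·e^(0.199t).
e^((0.29 − 0.199)t) = 1.03×10^7/467200 → e^(0.091·t) = 22.046.
0.091·t = ln(22.046) = 3.0931, so t = 3.0931/0.091 = 33.991.

33.99 days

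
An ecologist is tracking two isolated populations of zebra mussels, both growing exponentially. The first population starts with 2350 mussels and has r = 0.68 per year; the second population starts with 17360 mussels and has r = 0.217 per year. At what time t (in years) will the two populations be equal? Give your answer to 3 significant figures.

Set 2350·e^(0.68t) = 17360·e^(0.217t).
e^((0.68 − 0.217)t) = 17360/2350 → e^(0.463·t) = 7.3872.
0.463·t = ln(7.3872) = 1.9998, so t = 1.9998/0.463 = 4.3191.

4.32 years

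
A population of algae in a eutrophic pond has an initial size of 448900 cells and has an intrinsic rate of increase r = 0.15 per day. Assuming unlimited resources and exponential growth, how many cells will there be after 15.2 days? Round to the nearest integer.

4388752 cells

N(t) = N₀·e^(rt) = 448900 × e^(0.15×15.2) = 448900 × e^2.28.
e^2.28 ≈ 9.7767, so N ≈ 448900 × 9.7767 = 4.388752×10^6.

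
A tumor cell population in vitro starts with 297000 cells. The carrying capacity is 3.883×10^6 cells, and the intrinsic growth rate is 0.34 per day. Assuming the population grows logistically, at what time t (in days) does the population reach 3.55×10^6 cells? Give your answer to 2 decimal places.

14.29 days

A = (K − N₀)/N₀ = (3.883×10^6 − 297000)/297000 = 12.074.
Solve 3.883×10^6/(1 + 12.074·e^(−0.34t)) = 3.55×10^6: 1 + 12.074·e^(−0.34t) = 1.0938, so e^(−0.34t) = 0.00776894.
−0.34·t = ln(0.00776894) = -4.8576, so t = 4.8576/0.34 = 14.287.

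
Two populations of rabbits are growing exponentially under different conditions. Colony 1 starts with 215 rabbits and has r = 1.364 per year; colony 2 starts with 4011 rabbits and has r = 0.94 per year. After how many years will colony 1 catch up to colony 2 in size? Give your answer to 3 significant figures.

6.90 years

Set 215·e^(1.364t) = 4011·e^(0.94t).
e^((1.364 − 0.94)t) = 4011/215 → e^(0.424·t) = 18.656.
0.424·t = ln(18.656) = 2.9262, so t = 2.9262/0.424 = 6.9013.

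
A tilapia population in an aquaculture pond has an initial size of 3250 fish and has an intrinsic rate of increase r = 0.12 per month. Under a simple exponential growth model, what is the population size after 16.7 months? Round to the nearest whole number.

N(t) = N₀·e^(rt) = 3250 × e^(0.12×16.7) = 3250 × e^2.004.
e^2.004 ≈ 7.4187, so N ≈ 3250 × 7.4187 = 24110.7.

24111 fish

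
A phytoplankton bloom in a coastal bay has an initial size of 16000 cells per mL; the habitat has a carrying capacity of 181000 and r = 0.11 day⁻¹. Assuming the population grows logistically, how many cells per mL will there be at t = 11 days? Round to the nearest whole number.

A = (K − N₀)/N₀ = (181000 − 16000)/16000 = 10.312.
N(t) = K/(1 + A·e^(−rt)) = 181000/(1 + 10.312×e^(−0.11×11)).
e^(−1.21) = 0.2982; denominator = 1 + 10.312×0.2982 = 4.0752.
N = 181000/4.0752 = 44415.4.

44415 cells per mL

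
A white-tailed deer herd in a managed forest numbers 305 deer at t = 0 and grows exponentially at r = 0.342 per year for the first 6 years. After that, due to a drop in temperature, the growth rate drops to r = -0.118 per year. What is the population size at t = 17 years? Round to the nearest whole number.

648 deer

Phase 1: N(6) = 305·e^(0.342×6) = 305·e^2.052 = 2373.95.
Phase 2 runs for 17 − 6 = 11 years at r = -0.118.
N(17) = 2373.95·e^(-0.118×11) = 2373.95·e^-1.298 = 648.273.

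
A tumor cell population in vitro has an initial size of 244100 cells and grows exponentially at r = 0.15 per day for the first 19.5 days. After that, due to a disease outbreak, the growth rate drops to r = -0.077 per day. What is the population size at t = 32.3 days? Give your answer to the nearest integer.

1697612 cells

Phase 1: N(19.5) = 244100·e^(0.15×19.5) = 244100·e^2.925 = 4.548615×10^6.
Phase 2 runs for 32.3 − 19.5 = 12.8 days at r = -0.077.
N(32.3) = 4.548615×10^6·e^(-0.077×12.8) = 4.548615×10^6·e^-0.9856 = 1.697612×10^6.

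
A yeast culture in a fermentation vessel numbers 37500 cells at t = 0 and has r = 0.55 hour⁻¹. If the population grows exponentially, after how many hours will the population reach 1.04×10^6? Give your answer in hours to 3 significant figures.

Set N₀·e^(rt) = 1.04×10^6: e^(0.55·t) = 1.04×10^6/37500 = 27.733.
0.55·t = ln(27.733) = 3.3226, so t = 3.3226/0.55 = 6.0412.

6.04 hours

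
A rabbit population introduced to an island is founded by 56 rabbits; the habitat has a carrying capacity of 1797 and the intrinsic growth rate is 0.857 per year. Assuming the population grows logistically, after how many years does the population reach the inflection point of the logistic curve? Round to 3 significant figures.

4.01 years

Logistic growth is fastest at N = K/2 = 898.5.
A = (K − N₀)/N₀ = 31.089. Set K/(1 + A·e^(−rt)) = K/2 → A·e^(−rt) = 1.
e^(−0.857t) = 1/31.089 = 0.0321654, so t = ln(31.089)/0.857 = 3.4369/0.857 = 4.0103.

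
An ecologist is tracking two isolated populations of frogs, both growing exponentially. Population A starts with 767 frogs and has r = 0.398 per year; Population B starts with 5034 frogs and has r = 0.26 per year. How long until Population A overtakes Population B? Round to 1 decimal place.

Set 767·e^(0.398t) = 5034·e^(0.26t).
e^((0.398 − 0.26)t) = 5034/767 → e^(0.138·t) = 6.5632.
0.138·t = ln(6.5632) = 1.8815, so t = 1.8815/0.138 = 13.634.

13.6 years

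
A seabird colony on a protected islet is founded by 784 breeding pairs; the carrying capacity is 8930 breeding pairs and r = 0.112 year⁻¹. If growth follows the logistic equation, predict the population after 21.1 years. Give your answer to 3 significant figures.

4510 breeding pairs

A = (K − N₀)/N₀ = (8930 − 784)/784 = 10.39.
N(t) = K/(1 + A·e^(−rt)) = 8930/(1 + 10.39×e^(−0.112×21.1)).
e^(−2.363) = 0.094119; denominator = 1 + 10.39×0.094119 = 1.9779.
N = 8930/1.9779 = 4514.84.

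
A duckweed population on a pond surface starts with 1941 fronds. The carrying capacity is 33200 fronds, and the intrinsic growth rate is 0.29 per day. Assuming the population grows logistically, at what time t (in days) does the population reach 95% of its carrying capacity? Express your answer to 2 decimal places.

19.74 days

A = (K − N₀)/N₀ = (33200 − 1941)/1941 = 16.105.
Solve 33200/(1 + 16.105·e^(−0.29t)) = 31540: 1 + 16.105·e^(−0.29t) = 1.0526, so e^(−0.29t) = 0.00326811.
−0.29·t = ln(0.00326811) = -5.7235, so t = 5.7235/0.29 = 19.736.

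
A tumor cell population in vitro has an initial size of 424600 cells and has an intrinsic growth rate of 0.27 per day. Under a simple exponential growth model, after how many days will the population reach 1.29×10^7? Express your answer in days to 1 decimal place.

12.6 days

Set N₀·e^(rt) = 1.29×10^7: e^(0.27·t) = 1.29×10^7/424600 = 30.382.
0.27·t = ln(30.382) = 3.4138, so t = 3.4138/0.27 = 12.644.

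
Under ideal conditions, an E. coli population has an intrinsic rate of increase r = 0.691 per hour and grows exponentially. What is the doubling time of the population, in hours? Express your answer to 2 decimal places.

1.00 hours

Doubling time t_d = ln(2)/r = 0.6931/0.691 = 1.0031.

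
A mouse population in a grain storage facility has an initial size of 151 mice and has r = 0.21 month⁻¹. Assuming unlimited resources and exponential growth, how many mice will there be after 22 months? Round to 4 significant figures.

N(t) = N₀·e^(rt) = 151 × e^(0.21×22) = 151 × e^4.62.
e^4.62 ≈ 101.49, so N ≈ 151 × 101.49 = 15325.6.

15330 mice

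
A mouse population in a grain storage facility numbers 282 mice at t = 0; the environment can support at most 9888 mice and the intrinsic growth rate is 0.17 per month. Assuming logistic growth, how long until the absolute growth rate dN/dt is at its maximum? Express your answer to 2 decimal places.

20.75 months

Logistic growth is fastest at N = K/2 = 4944.
A = (K − N₀)/N₀ = 34.064. Set K/(1 + A·e^(−rt)) = K/2 → A·e^(−rt) = 1.
e^(−0.17t) = 1/34.064 = 0.0293567, so t = ln(34.064)/0.17 = 3.5282/0.17 = 20.754.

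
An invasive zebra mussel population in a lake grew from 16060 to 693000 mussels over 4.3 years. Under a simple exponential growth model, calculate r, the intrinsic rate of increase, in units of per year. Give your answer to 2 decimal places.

0.88 per year

From N(t) = N₀·e^(rt): e^(r·4.3) = 693000/16060 = 43.151.
r·4.3 = ln(43.151) = 3.7647, so r = 3.7647/4.3 = 0.87551.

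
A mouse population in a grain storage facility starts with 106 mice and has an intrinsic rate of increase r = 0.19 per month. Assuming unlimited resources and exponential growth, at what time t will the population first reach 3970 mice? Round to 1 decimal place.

Set N₀·e^(rt) = 3970: e^(0.19·t) = 3970/106 = 37.453.
0.19·t = ln(37.453) = 3.6231, so t = 3.6231/0.19 = 19.069.

19.1 months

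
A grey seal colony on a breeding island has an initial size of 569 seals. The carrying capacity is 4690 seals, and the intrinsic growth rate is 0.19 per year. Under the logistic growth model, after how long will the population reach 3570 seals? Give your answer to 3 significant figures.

A = (K − N₀)/N₀ = (4690 − 569)/569 = 7.2425.
Solve 4690/(1 + 7.2425·e^(−0.19t)) = 3570: 1 + 7.2425·e^(−0.19t) = 1.3137, so e^(−0.19t) = 0.0433171.
−0.19·t = ln(0.0433171) = -3.1392, so t = 3.1392/0.19 = 16.522.

16.5 years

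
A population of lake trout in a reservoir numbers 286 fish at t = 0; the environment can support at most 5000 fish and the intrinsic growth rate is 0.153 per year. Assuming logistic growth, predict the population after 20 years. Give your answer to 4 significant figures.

2820 fish

A = (K − N₀)/N₀ = (5000 − 286)/286 = 16.483.
N(t) = K/(1 + A·e^(−rt)) = 5000/(1 + 16.483×e^(−0.153×20)).
e^(−3.06) = 0.046888; denominator = 1 + 16.483×0.046888 = 1.7728.
N = 5000/1.7728 = 2820.35.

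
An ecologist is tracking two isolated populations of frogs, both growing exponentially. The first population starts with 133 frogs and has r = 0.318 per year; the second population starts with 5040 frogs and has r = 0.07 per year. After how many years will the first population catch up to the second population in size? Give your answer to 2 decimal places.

14.66 years

Set 133·e^(0.318t) = 5040·e^(0.07t).
e^((0.318 − 0.07)t) = 5040/133 → e^(0.248·t) = 37.895.
0.248·t = ln(37.895) = 3.6348, so t = 3.6348/0.248 = 14.657.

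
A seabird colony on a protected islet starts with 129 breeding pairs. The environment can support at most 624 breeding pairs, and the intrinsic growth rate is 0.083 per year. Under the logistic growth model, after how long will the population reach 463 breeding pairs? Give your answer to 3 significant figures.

28.9 years

A = (K − N₀)/N₀ = (624 − 129)/129 = 3.8372.
Solve 624/(1 + 3.8372·e^(−0.083t)) = 463: 1 + 3.8372·e^(−0.083t) = 1.3477, so e^(−0.083t) = 0.0906211.
−0.083·t = ln(0.0906211) = -2.4011, so t = 2.4011/0.083 = 28.929.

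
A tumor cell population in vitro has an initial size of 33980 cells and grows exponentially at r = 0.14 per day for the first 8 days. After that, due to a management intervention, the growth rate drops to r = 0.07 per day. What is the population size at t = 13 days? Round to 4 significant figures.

Phase 1: N(8) = 33980·e^(0.14×8) = 33980·e^1.12 = 104144.
Phase 2 runs for 13 − 8 = 5 days at r = 0.07.
N(13) = 104144·e^(0.07×5) = 104144·e^0.35 = 147787.

147800 cells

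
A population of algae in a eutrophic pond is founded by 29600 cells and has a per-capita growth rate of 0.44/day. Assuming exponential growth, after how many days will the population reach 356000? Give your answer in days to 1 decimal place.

Set N₀·e^(rt) = 356000: e^(0.44·t) = 356000/29600 = 12.027.
0.44·t = ln(12.027) = 2.4872, so t = 2.4872/0.44 = 5.6526.

5.7 days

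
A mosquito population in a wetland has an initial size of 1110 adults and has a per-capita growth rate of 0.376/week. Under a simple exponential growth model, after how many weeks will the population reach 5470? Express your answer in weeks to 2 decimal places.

4.24 weeks

Set N₀·e^(rt) = 5470: e^(0.376·t) = 5470/1110 = 4.9279.
0.376·t = ln(4.9279) = 1.5949, so t = 1.5949/0.376 = 4.2418.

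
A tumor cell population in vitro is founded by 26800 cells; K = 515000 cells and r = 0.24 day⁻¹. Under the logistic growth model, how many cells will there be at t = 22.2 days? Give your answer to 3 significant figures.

473000 cells

A = (K − N₀)/N₀ = (515000 − 26800)/26800 = 18.216.
N(t) = K/(1 + A·e^(−rt)) = 515000/(1 + 18.216×e^(−0.24×22.2)).
e^(−5.328) = 0.0048538; denominator = 1 + 18.216×0.0048538 = 1.0884.
N = 515000/1.0884 = 473164.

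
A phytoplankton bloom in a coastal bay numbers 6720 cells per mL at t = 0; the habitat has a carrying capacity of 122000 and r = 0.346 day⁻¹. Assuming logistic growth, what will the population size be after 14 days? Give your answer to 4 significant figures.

A = (K − N₀)/N₀ = (122000 − 6720)/6720 = 17.155.
N(t) = K/(1 + A·e^(−rt)) = 122000/(1 + 17.155×e^(−0.346×14)).
e^(−4.844) = 0.0078755; denominator = 1 + 17.155×0.0078755 = 1.1351.
N = 122000/1.1351 = 107479.

107500 cells per mL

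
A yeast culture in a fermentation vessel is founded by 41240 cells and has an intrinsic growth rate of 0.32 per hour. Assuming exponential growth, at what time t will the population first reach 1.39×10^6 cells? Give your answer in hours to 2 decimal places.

Set N₀·e^(rt) = 1.39×10^6: e^(0.32·t) = 1.39×10^6/41240 = 33.705.
0.32·t = ln(33.705) = 3.5177, so t = 3.5177/0.32 = 10.993.

10.99 hours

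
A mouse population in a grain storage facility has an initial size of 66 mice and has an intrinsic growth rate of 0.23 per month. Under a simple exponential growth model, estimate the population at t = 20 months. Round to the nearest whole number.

N(t) = N₀·e^(rt) = 66 × e^(0.23×20) = 66 × e^4.6.
e^4.6 ≈ 99.484, so N ≈ 66 × 99.484 = 6565.96.

6566 mice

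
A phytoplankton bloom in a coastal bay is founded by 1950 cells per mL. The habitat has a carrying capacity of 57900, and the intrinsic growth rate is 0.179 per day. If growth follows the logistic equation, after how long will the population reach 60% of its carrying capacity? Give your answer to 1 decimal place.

21.0 days

A = (K − N₀)/N₀ = (57900 − 1950)/1950 = 28.692.
Solve 57900/(1 + 28.692·e^(−0.179t)) = 34740: 1 + 28.692·e^(−0.179t) = 1.6667, so e^(−0.179t) = 0.023235.
−0.179·t = ln(0.023235) = -3.7621, so t = 3.7621/0.179 = 21.017.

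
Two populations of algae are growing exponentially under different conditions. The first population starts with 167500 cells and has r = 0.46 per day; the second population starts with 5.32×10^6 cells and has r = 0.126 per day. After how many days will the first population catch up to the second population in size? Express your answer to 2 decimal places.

10.35 days

Set 167500·e^(0.46t) = 5.32×10^6·e^(0.126t).
e^((0.46 − 0.126)t) = 5.32×10^6/167500 → e^(0.334·t) = 31.761.
0.334·t = ln(31.761) = 3.4582, so t = 3.4582/0.334 = 10.354.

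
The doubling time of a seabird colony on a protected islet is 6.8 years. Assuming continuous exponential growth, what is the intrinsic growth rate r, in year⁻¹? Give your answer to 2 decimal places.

0.10 per year

r = ln(2)/t_d = 0.6931/6.8 = 0.10193.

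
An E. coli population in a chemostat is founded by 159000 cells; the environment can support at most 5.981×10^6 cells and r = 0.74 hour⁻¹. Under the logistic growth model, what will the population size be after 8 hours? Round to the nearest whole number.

5445579 cells

A = (K − N₀)/N₀ = (5.981×10^6 − 159000)/159000 = 36.616.
N(t) = K/(1 + A·e^(−rt)) = 5.981×10^6/(1 + 36.616×e^(−0.74×8)).
e^(−5.92) = 0.0026852; denominator = 1 + 36.616×0.0026852 = 1.0983.
N = 5.981×10^6/1.0983 = 5.445579×10^6.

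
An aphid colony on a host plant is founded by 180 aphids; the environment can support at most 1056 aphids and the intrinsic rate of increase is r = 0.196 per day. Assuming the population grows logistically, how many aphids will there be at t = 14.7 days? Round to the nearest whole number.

A = (K − N₀)/N₀ = (1056 − 180)/180 = 4.8667.
N(t) = K/(1 + A·e^(−rt)) = 1056/(1 + 4.8667×e^(−0.196×14.7)).
e^(−2.881) = 0.056067; denominator = 1 + 4.8667×0.056067 = 1.2729.
N = 1056/1.2729 = 829.627.

830 aphids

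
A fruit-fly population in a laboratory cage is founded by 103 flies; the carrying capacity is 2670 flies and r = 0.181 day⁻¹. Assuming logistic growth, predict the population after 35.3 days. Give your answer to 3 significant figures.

A = (K − N₀)/N₀ = (2670 − 103)/103 = 24.922.
N(t) = K/(1 + A·e^(−rt)) = 2670/(1 + 24.922×e^(−0.181×35.3)).
e^(−6.389) = 0.0016794; denominator = 1 + 24.922×0.0016794 = 1.0419.
N = 2670/1.0419 = 2562.74.

2560 flies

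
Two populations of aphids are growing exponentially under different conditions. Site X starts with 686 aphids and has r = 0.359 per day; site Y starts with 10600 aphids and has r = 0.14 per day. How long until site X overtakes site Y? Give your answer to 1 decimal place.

12.5 days

Set 686·e^(0.359t) = 10600·e^(0.14t).
e^((0.359 − 0.14)t) = 10600/686 → e^(0.219·t) = 15.452.
0.219·t = ln(15.452) = 2.7377, so t = 2.7377/0.219 = 12.501.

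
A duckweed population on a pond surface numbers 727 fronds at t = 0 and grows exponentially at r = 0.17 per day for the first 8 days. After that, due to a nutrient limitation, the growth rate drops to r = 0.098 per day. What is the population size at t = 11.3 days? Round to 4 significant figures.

Phase 1: N(8) = 727·e^(0.17×8) = 727·e^1.36 = 2832.53.
Phase 2 runs for 11.3 − 8 = 3.3 days at r = 0.098.
N(11.3) = 2832.53·e^(0.098×3.3) = 2832.53·e^0.3234 = 3914.04.

3914 fronds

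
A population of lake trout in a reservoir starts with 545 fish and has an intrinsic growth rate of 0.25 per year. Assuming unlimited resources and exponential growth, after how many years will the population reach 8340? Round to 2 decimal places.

10.91 years

Set N₀·e^(rt) = 8340: e^(0.25·t) = 8340/545 = 15.303.
0.25·t = ln(15.303) = 2.728, so t = 2.728/0.25 = 10.912.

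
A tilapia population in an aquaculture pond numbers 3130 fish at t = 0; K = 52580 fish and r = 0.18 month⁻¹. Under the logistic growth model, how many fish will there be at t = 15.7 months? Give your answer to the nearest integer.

27158 fish

A = (K − N₀)/N₀ = (52580 − 3130)/3130 = 15.799.
N(t) = K/(1 + A·e^(−rt)) = 52580/(1 + 15.799×e^(−0.18×15.7)).
e^(−2.826) = 0.059249; denominator = 1 + 15.799×0.059249 = 1.9361.
N = 52580/1.9361 = 27158.2.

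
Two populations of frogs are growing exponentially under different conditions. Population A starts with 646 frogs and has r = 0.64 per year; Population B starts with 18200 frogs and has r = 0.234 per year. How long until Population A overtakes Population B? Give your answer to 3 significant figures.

8.22 years

Set 646·e^(0.64t) = 18200·e^(0.234t).
e^((0.64 − 0.234)t) = 18200/646 → e^(0.406·t) = 28.173.
0.406·t = ln(28.173) = 3.3384, so t = 3.3384/0.406 = 8.2226.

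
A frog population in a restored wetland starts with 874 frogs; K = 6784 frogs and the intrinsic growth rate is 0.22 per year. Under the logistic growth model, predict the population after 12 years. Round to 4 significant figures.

A = (K − N₀)/N₀ = (6784 − 874)/874 = 6.762.
N(t) = K/(1 + A·e^(−rt)) = 6784/(1 + 6.762×e^(−0.22×12)).
e^(−2.64) = 0.071361; denominator = 1 + 6.762×0.071361 = 1.4825.
N = 6784/1.4825 = 4575.91.

4576 frogs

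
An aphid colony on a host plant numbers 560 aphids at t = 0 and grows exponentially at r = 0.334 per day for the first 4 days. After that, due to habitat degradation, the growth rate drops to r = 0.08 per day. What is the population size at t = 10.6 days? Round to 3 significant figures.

3610 aphids

Phase 1: N(4) = 560·e^(0.334×4) = 560·e^1.336 = 2130.13.
Phase 2 runs for 10.6 − 4 = 6.6 days at r = 0.08.
N(10.6) = 2130.13·e^(0.08×6.6) = 2130.13·e^0.528 = 3611.71.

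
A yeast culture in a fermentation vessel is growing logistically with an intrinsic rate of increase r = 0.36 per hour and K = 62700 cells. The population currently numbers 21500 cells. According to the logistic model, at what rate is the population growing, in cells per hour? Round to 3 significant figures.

5090 cells per hour

dN/dt = rN(1 − N/K) = 0.36 × 21500 × (1 − 21500/62700).
1 − 21500/62700 = 0.6571; dN/dt = 0.36 × 21500 × 0.6571 = 5085.9.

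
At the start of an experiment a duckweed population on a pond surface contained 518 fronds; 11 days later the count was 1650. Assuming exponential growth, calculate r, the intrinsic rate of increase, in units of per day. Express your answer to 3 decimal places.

0.105 per day

From N(t) = N₀·e^(rt): e^(r·11) = 1650/518 = 3.1853.
r·11 = ln(3.1853) = 1.1586, so r = 1.1586/11 = 0.10532.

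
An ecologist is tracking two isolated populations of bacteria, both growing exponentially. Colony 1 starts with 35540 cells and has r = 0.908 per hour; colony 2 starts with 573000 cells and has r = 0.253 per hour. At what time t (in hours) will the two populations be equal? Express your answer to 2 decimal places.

4.24 hours

Set 35540·e^(0.908t) = 573000·e^(0.253t).
e^((0.908 − 0.253)t) = 573000/35540 → e^(0.655·t) = 16.123.
0.655·t = ln(16.123) = 2.7802, so t = 2.7802/0.655 = 4.2446.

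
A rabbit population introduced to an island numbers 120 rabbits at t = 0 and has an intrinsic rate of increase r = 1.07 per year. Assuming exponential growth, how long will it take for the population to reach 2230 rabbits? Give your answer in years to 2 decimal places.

Set N₀·e^(rt) = 2230: e^(1.07·t) = 2230/120 = 18.583.
1.07·t = ln(18.583) = 2.9223, so t = 2.9223/1.07 = 2.7311.

2.73 years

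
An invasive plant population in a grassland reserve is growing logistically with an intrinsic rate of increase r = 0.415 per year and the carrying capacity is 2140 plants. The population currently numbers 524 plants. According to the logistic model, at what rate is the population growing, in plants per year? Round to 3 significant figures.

dN/dt = rN(1 − N/K) = 0.415 × 524 × (1 − 524/2140).
1 − 524/2140 = 0.75514; dN/dt = 0.415 × 524 × 0.75514 = 164.21.

164 plants per year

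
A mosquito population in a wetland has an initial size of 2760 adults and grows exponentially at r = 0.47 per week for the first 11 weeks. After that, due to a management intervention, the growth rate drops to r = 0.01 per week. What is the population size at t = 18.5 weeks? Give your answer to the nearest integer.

Phase 1: N(11) = 2760·e^(0.47×11) = 2760·e^5.17 = 485525.
Phase 2 runs for 18.5 − 11 = 7.5 weeks at r = 0.01.
N(18.5) = 485525·e^(0.01×7.5) = 485525·e^0.075 = 523340.

523340 adults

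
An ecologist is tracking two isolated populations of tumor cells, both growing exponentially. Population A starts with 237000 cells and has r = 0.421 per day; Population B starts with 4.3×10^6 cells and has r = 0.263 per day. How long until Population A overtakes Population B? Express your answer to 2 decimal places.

Set 237000·e^(0.421t) = 4.3×10^6·e^(0.263t).
e^((0.421 − 0.263)t) = 4.3×10^6/237000 → e^(0.158·t) = 18.143.
0.158·t = ln(18.143) = 2.8983, so t = 2.8983/0.158 = 18.344.

18.34 days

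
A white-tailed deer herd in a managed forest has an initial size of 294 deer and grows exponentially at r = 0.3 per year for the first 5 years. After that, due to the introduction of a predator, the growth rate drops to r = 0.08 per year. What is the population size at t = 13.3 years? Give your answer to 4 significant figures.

2560 deer

Phase 1: N(5) = 294·e^(0.3×5) = 294·e^1.5 = 1317.62.
Phase 2 runs for 13.3 − 5 = 8.3 years at r = 0.08.
N(13.3) = 1317.62·e^(0.08×8.3) = 1317.62·e^0.664 = 2559.53.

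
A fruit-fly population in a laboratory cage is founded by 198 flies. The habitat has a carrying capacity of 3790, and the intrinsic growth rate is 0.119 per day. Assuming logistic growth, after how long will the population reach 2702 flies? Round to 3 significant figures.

A = (K − N₀)/N₀ = (3790 − 198)/198 = 18.141.
Solve 3790/(1 + 18.141·e^(−0.119t)) = 2702: 1 + 18.141·e^(−0.119t) = 1.4027, so e^(−0.119t) = 0.0221959.
−0.119·t = ln(0.0221959) = -3.8078, so t = 3.8078/0.119 = 31.999.

32.0 days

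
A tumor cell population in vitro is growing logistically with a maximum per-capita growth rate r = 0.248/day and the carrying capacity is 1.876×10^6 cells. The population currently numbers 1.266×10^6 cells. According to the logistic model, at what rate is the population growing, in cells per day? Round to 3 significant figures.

dN/dt = rN(1 − N/K) = 0.248 × 1.266×10^6 × (1 − 1.266×10^6/1.876×10^6).
1 − 1.266×10^6/1.876×10^6 = 0.32516; dN/dt = 0.248 × 1.266×10^6 × 0.32516 = 1.0209×10^5.

102000 cells per day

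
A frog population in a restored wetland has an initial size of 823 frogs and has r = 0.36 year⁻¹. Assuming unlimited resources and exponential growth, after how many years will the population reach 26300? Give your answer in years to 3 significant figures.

Set N₀·e^(rt) = 26300: e^(0.36·t) = 26300/823 = 31.956.
0.36·t = ln(31.956) = 3.4644, so t = 3.4644/0.36 = 9.6232.

9.62 years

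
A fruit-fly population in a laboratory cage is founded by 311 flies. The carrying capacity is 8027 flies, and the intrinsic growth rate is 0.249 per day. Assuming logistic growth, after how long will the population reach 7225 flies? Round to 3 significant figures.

A = (K − N₀)/N₀ = (8027 − 311)/311 = 24.81.
Solve 8027/(1 + 24.81·e^(−0.249t)) = 7225: 1 + 24.81·e^(−0.249t) = 1.111, so e^(−0.249t) = 0.00447409.
−0.249·t = ln(0.00447409) = -5.4095, so t = 5.4095/0.249 = 21.725.

21.7 days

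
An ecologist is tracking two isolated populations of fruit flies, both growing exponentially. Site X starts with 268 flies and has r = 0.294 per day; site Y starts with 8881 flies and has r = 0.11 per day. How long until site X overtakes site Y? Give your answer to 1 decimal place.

Set 268·e^(0.294t) = 8881·e^(0.11t).
e^((0.294 − 0.11)t) = 8881/268 → e^(0.184·t) = 33.138.
0.184·t = ln(33.138) = 3.5007, so t = 3.5007/0.184 = 19.025.

19.0 days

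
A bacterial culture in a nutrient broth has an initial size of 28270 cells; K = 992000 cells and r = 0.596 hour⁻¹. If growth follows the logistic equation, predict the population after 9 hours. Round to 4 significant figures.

855500 cells

A = (K − N₀)/N₀ = (992000 − 28270)/28270 = 34.09.
N(t) = K/(1 + A·e^(−rt)) = 992000/(1 + 34.09×e^(−0.596×9)).
e^(−5.364) = 0.0046821; denominator = 1 + 34.09×0.0046821 = 1.1596.
N = 992000/1.1596 = 855456.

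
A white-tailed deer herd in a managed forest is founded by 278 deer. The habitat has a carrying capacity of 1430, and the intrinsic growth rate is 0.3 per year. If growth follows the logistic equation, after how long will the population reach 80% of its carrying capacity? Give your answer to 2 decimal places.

A = (K − N₀)/N₀ = (1430 − 278)/278 = 4.1439.
Solve 1430/(1 + 4.1439·e^(−0.3t)) = 1144: 1 + 4.1439·e^(−0.3t) = 1.25, so e^(−0.3t) = 0.0603299.
−0.3·t = ln(0.0603299) = -2.8079, so t = 2.8079/0.3 = 9.3598.

9.36 years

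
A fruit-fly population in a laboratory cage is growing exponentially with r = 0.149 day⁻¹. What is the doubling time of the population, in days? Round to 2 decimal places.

4.65 days

Doubling time t_d = ln(2)/r = 0.6931/0.149 = 4.652.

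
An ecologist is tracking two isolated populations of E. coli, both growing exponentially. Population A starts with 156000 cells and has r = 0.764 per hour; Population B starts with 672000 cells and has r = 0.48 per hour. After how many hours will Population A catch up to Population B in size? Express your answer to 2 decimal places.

Set 156000·e^(0.764t) = 672000·e^(0.48t).
e^((0.764 − 0.48)t) = 672000/156000 → e^(0.284·t) = 4.3077.
0.284·t = ln(4.3077) = 1.4604, so t = 1.4604/0.284 = 5.1423.

5.14 hours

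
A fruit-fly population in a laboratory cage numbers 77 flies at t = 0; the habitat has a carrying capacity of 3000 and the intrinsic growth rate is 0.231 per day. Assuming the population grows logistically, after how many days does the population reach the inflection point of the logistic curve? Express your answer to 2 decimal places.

Logistic growth is fastest at N = K/2 = 1500.
A = (K − N₀)/N₀ = 37.961. Set K/(1 + A·e^(−rt)) = K/2 → A·e^(−rt) = 1.
e^(−0.231t) = 1/37.961 = 0.0263428, so t = ln(37.961)/0.231 = 3.6366/0.231 = 15.743.

15.74 days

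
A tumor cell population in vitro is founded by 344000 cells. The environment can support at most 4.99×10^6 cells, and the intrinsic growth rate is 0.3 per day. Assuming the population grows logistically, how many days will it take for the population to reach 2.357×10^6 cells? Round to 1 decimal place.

A = (K − N₀)/N₀ = (4.99×10^6 − 344000)/344000 = 13.506.
Solve 4.99×10^6/(1 + 13.506·e^(−0.3t)) = 2.357×10^6: 1 + 13.506·e^(−0.3t) = 2.1171, so e^(−0.3t) = 0.0827124.
−0.3·t = ln(0.0827124) = -2.4924, so t = 2.4924/0.3 = 8.308.

8.3 days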